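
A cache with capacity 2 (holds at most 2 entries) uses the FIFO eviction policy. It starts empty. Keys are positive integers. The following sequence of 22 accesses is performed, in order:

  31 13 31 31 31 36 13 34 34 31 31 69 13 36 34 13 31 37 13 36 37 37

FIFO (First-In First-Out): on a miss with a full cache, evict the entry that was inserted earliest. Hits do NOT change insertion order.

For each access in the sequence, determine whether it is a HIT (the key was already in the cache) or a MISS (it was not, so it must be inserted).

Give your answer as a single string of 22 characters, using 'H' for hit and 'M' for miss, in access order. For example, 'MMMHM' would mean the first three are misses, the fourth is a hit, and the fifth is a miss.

Answer: MMHHHMHMHMHMMMMMMMMMMH

Derivation:
FIFO simulation (capacity=2):
  1. access 31: MISS. Cache (old->new): [31]
  2. access 13: MISS. Cache (old->new): [31 13]
  3. access 31: HIT. Cache (old->new): [31 13]
  4. access 31: HIT. Cache (old->new): [31 13]
  5. access 31: HIT. Cache (old->new): [31 13]
  6. access 36: MISS, evict 31. Cache (old->new): [13 36]
  7. access 13: HIT. Cache (old->new): [13 36]
  8. access 34: MISS, evict 13. Cache (old->new): [36 34]
  9. access 34: HIT. Cache (old->new): [36 34]
  10. access 31: MISS, evict 36. Cache (old->new): [34 31]
  11. access 31: HIT. Cache (old->new): [34 31]
  12. access 69: MISS, evict 34. Cache (old->new): [31 69]
  13. access 13: MISS, evict 31. Cache (old->new): [69 13]
  14. access 36: MISS, evict 69. Cache (old->new): [13 36]
  15. access 34: MISS, evict 13. Cache (old->new): [36 34]
  16. access 13: MISS, evict 36. Cache (old->new): [34 13]
  17. access 31: MISS, evict 34. Cache (old->new): [13 31]
  18. access 37: MISS, evict 13. Cache (old->new): [31 37]
  19. access 13: MISS, evict 31. Cache (old->new): [37 13]
  20. access 36: MISS, evict 37. Cache (old->new): [13 36]
  21. access 37: MISS, evict 13. Cache (old->new): [36 37]
  22. access 37: HIT. Cache (old->new): [36 37]
Total: 7 hits, 15 misses, 13 evictions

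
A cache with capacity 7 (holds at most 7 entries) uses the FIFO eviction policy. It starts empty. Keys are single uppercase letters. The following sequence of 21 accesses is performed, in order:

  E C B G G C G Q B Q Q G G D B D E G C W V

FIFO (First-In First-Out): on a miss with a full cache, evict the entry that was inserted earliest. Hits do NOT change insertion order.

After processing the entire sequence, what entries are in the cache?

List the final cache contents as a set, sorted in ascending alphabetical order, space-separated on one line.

FIFO simulation (capacity=7):
  1. access E: MISS. Cache (old->new): [E]
  2. access C: MISS. Cache (old->new): [E C]
  3. access B: MISS. Cache (old->new): [E C B]
  4. access G: MISS. Cache (old->new): [E C B G]
  5. access G: HIT. Cache (old->new): [E C B G]
  6. access C: HIT. Cache (old->new): [E C B G]
  7. access G: HIT. Cache (old->new): [E C B G]
  8. access Q: MISS. Cache (old->new): [E C B G Q]
  9. access B: HIT. Cache (old->new): [E C B G Q]
  10. access Q: HIT. Cache (old->new): [E C B G Q]
  11. access Q: HIT. Cache (old->new): [E C B G Q]
  12. access G: HIT. Cache (old->new): [E C B G Q]
  13. access G: HIT. Cache (old->new): [E C B G Q]
  14. access D: MISS. Cache (old->new): [E C B G Q D]
  15. access B: HIT. Cache (old->new): [E C B G Q D]
  16. access D: HIT. Cache (old->new): [E C B G Q D]
  17. access E: HIT. Cache (old->new): [E C B G Q D]
  18. access G: HIT. Cache (old->new): [E C B G Q D]
  19. access C: HIT. Cache (old->new): [E C B G Q D]
  20. access W: MISS. Cache (old->new): [E C B G Q D W]
  21. access V: MISS, evict E. Cache (old->new): [C B G Q D W V]
Total: 13 hits, 8 misses, 1 evictions

Answer: B C D G Q V W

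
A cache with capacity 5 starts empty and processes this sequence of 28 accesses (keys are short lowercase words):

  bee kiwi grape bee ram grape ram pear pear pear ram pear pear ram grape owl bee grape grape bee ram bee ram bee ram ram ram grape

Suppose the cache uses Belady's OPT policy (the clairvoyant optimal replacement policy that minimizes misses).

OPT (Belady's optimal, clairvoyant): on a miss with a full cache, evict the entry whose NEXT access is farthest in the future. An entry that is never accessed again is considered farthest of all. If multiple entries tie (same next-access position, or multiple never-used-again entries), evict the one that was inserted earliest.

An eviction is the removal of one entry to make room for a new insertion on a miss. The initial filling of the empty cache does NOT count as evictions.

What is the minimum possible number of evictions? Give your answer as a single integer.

OPT (Belady) simulation (capacity=5):
  1. access bee: MISS. Cache: [bee]
  2. access kiwi: MISS. Cache: [bee kiwi]
  3. access grape: MISS. Cache: [bee kiwi grape]
  4. access bee: HIT. Next use of bee: step 17. Cache: [bee kiwi grape]
  5. access ram: MISS. Cache: [bee kiwi grape ram]
  6. access grape: HIT. Next use of grape: step 15. Cache: [bee kiwi grape ram]
  7. access ram: HIT. Next use of ram: step 11. Cache: [bee kiwi grape ram]
  8. access pear: MISS. Cache: [bee kiwi grape ram pear]
  9. access pear: HIT. Next use of pear: step 10. Cache: [bee kiwi grape ram pear]
  10. access pear: HIT. Next use of pear: step 12. Cache: [bee kiwi grape ram pear]
  11. access ram: HIT. Next use of ram: step 14. Cache: [bee kiwi grape ram pear]
  12. access pear: HIT. Next use of pear: step 13. Cache: [bee kiwi grape ram pear]
  13. access pear: HIT. Next use of pear: never. Cache: [bee kiwi grape ram pear]
  14. access ram: HIT. Next use of ram: step 21. Cache: [bee kiwi grape ram pear]
  15. access grape: HIT. Next use of grape: step 18. Cache: [bee kiwi grape ram pear]
  16. access owl: MISS, evict kiwi (next use: never). Cache: [bee grape ram pear owl]
  17. access bee: HIT. Next use of bee: step 20. Cache: [bee grape ram pear owl]
  18. access grape: HIT. Next use of grape: step 19. Cache: [bee grape ram pear owl]
  19. access grape: HIT. Next use of grape: step 28. Cache: [bee grape ram pear owl]
  20. access bee: HIT. Next use of bee: step 22. Cache: [bee grape ram pear owl]
  21. access ram: HIT. Next use of ram: step 23. Cache: [bee grape ram pear owl]
  22. access bee: HIT. Next use of bee: step 24. Cache: [bee grape ram pear owl]
  23. access ram: HIT. Next use of ram: step 25. Cache: [bee grape ram pear owl]
  24. access bee: HIT. Next use of bee: never. Cache: [bee grape ram pear owl]
  25. access ram: HIT. Next use of ram: step 26. Cache: [bee grape ram pear owl]
  26. access ram: HIT. Next use of ram: step 27. Cache: [bee grape ram pear owl]
  27. access ram: HIT. Next use of ram: never. Cache: [bee grape ram pear owl]
  28. access grape: HIT. Next use of grape: never. Cache: [bee grape ram pear owl]
Total: 22 hits, 6 misses, 1 evictions

Answer: 1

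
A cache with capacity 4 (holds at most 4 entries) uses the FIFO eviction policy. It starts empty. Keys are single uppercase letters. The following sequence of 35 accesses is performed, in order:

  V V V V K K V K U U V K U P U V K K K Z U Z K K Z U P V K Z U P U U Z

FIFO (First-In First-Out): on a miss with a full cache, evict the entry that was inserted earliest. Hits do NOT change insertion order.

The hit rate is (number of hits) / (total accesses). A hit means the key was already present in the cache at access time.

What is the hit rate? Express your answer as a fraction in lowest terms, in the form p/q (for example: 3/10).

Answer: 5/7

Derivation:
FIFO simulation (capacity=4):
  1. access V: MISS. Cache (old->new): [V]
  2. access V: HIT. Cache (old->new): [V]
  3. access V: HIT. Cache (old->new): [V]
  4. access V: HIT. Cache (old->new): [V]
  5. access K: MISS. Cache (old->new): [V K]
  6. access K: HIT. Cache (old->new): [V K]
  7. access V: HIT. Cache (old->new): [V K]
  8. access K: HIT. Cache (old->new): [V K]
  9. access U: MISS. Cache (old->new): [V K U]
  10. access U: HIT. Cache (old->new): [V K U]
  11. access V: HIT. Cache (old->new): [V K U]
  12. access K: HIT. Cache (old->new): [V K U]
  13. access U: HIT. Cache (old->new): [V K U]
  14. access P: MISS. Cache (old->new): [V K U P]
  15. access U: HIT. Cache (old->new): [V K U P]
  16. access V: HIT. Cache (old->new): [V K U P]
  17. access K: HIT. Cache (old->new): [V K U P]
  18. access K: HIT. Cache (old->new): [V K U P]
  19. access K: HIT. Cache (old->new): [V K U P]
  20. access Z: MISS, evict V. Cache (old->new): [K U P Z]
  21. access U: HIT. Cache (old->new): [K U P Z]
  22. access Z: HIT. Cache (old->new): [K U P Z]
  23. access K: HIT. Cache (old->new): [K U P Z]
  24. access K: HIT. Cache (old->new): [K U P Z]
  25. access Z: HIT. Cache (old->new): [K U P Z]
  26. access U: HIT. Cache (old->new): [K U P Z]
  27. access P: HIT. Cache (old->new): [K U P Z]
  28. access V: MISS, evict K. Cache (old->new): [U P Z V]
  29. access K: MISS, evict U. Cache (old->new): [P Z V K]
  30. access Z: HIT. Cache (old->new): [P Z V K]
  31. access U: MISS, evict P. Cache (old->new): [Z V K U]
  32. access P: MISS, evict Z. Cache (old->new): [V K U P]
  33. access U: HIT. Cache (old->new): [V K U P]
  34. access U: HIT. Cache (old->new): [V K U P]
  35. access Z: MISS, evict V. Cache (old->new): [K U P Z]
Total: 25 hits, 10 misses, 6 evictions

Hit rate = 25/35 = 5/7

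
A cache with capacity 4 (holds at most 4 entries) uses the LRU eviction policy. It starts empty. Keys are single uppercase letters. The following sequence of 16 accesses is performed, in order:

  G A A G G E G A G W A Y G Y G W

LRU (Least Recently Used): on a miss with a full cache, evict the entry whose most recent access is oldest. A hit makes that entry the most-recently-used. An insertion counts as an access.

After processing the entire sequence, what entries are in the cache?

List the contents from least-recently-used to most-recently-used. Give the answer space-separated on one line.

LRU simulation (capacity=4):
  1. access G: MISS. Cache (LRU->MRU): [G]
  2. access A: MISS. Cache (LRU->MRU): [G A]
  3. access A: HIT. Cache (LRU->MRU): [G A]
  4. access G: HIT. Cache (LRU->MRU): [A G]
  5. access G: HIT. Cache (LRU->MRU): [A G]
  6. access E: MISS. Cache (LRU->MRU): [A G E]
  7. access G: HIT. Cache (LRU->MRU): [A E G]
  8. access A: HIT. Cache (LRU->MRU): [E G A]
  9. access G: HIT. Cache (LRU->MRU): [E A G]
  10. access W: MISS. Cache (LRU->MRU): [E A G W]
  11. access A: HIT. Cache (LRU->MRU): [E G W A]
  12. access Y: MISS, evict E. Cache (LRU->MRU): [G W A Y]
  13. access G: HIT. Cache (LRU->MRU): [W A Y G]
  14. access Y: HIT. Cache (LRU->MRU): [W A G Y]
  15. access G: HIT. Cache (LRU->MRU): [W A Y G]
  16. access W: HIT. Cache (LRU->MRU): [A Y G W]
Total: 11 hits, 5 misses, 1 evictions

Answer: A Y G W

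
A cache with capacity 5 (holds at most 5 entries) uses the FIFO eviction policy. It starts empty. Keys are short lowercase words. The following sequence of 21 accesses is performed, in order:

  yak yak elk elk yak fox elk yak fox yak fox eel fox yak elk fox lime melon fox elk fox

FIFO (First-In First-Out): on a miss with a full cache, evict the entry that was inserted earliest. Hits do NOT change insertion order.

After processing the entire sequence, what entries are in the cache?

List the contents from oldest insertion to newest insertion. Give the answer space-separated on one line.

FIFO simulation (capacity=5):
  1. access yak: MISS. Cache (old->new): [yak]
  2. access yak: HIT. Cache (old->new): [yak]
  3. access elk: MISS. Cache (old->new): [yak elk]
  4. access elk: HIT. Cache (old->new): [yak elk]
  5. access yak: HIT. Cache (old->new): [yak elk]
  6. access fox: MISS. Cache (old->new): [yak elk fox]
  7. access elk: HIT. Cache (old->new): [yak elk fox]
  8. access yak: HIT. Cache (old->new): [yak elk fox]
  9. access fox: HIT. Cache (old->new): [yak elk fox]
  10. access yak: HIT. Cache (old->new): [yak elk fox]
  11. access fox: HIT. Cache (old->new): [yak elk fox]
  12. access eel: MISS. Cache (old->new): [yak elk fox eel]
  13. access fox: HIT. Cache (old->new): [yak elk fox eel]
  14. access yak: HIT. Cache (old->new): [yak elk fox eel]
  15. access elk: HIT. Cache (old->new): [yak elk fox eel]
  16. access fox: HIT. Cache (old->new): [yak elk fox eel]
  17. access lime: MISS. Cache (old->new): [yak elk fox eel lime]
  18. access melon: MISS, evict yak. Cache (old->new): [elk fox eel lime melon]
  19. access fox: HIT. Cache (old->new): [elk fox eel lime melon]
  20. access elk: HIT. Cache (old->new): [elk fox eel lime melon]
  21. access fox: HIT. Cache (old->new): [elk fox eel lime melon]
Total: 15 hits, 6 misses, 1 evictions

Answer: elk fox eel lime melon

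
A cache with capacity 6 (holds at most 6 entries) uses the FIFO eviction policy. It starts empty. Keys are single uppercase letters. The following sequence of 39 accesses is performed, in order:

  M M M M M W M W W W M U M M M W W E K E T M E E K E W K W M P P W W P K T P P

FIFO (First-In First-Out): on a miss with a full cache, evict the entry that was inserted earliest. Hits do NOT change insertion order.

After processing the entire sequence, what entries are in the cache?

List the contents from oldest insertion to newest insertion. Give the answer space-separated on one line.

Answer: W U E K T P

Derivation:
FIFO simulation (capacity=6):
  1. access M: MISS. Cache (old->new): [M]
  2. access M: HIT. Cache (old->new): [M]
  3. access M: HIT. Cache (old->new): [M]
  4. access M: HIT. Cache (old->new): [M]
  5. access M: HIT. Cache (old->new): [M]
  6. access W: MISS. Cache (old->new): [M W]
  7. access M: HIT. Cache (old->new): [M W]
  8. access W: HIT. Cache (old->new): [M W]
  9. access W: HIT. Cache (old->new): [M W]
  10. access W: HIT. Cache (old->new): [M W]
  11. access M: HIT. Cache (old->new): [M W]
  12. access U: MISS. Cache (old->new): [M W U]
  13. access M: HIT. Cache (old->new): [M W U]
  14. access M: HIT. Cache (old->new): [M W U]
  15. access M: HIT. Cache (old->new): [M W U]
  16. access W: HIT. Cache (old->new): [M W U]
  17. access W: HIT. Cache (old->new): [M W U]
  18. access E: MISS. Cache (old->new): [M W U E]
  19. access K: MISS. Cache (old->new): [M W U E K]
  20. access E: HIT. Cache (old->new): [M W U E K]
  21. access T: MISS. Cache (old->new): [M W U E K T]
  22. access M: HIT. Cache (old->new): [M W U E K T]
  23. access E: HIT. Cache (old->new): [M W U E K T]
  24. access E: HIT. Cache (old->new): [M W U E K T]
  25. access K: HIT. Cache (old->new): [M W U E K T]
  26. access E: HIT. Cache (old->new): [M W U E K T]
  27. access W: HIT. Cache (old->new): [M W U E K T]
  28. access K: HIT. Cache (old->new): [M W U E K T]
  29. access W: HIT. Cache (old->new): [M W U E K T]
  30. access M: HIT. Cache (old->new): [M W U E K T]
  31. access P: MISS, evict M. Cache (old->new): [W U E K T P]
  32. access P: HIT. Cache (old->new): [W U E K T P]
  33. access W: HIT. Cache (old->new): [W U E K T P]
  34. access W: HIT. Cache (old->new): [W U E K T P]
  35. access P: HIT. Cache (old->new): [W U E K T P]
  36. access K: HIT. Cache (old->new): [W U E K T P]
  37. access T: HIT. Cache (old->new): [W U E K T P]
  38. access P: HIT. Cache (old->new): [W U E K T P]
  39. access P: HIT. Cache (old->new): [W U E K T P]
Total: 32 hits, 7 misses, 1 evictions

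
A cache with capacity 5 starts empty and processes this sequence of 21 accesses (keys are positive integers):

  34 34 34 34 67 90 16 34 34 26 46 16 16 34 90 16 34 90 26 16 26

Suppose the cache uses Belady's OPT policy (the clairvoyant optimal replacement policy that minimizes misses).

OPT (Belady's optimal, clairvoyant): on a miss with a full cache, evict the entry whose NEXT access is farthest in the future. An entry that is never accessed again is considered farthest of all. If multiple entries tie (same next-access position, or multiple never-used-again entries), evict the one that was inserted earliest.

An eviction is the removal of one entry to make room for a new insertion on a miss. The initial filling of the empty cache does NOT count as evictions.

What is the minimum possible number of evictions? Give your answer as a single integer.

OPT (Belady) simulation (capacity=5):
  1. access 34: MISS. Cache: [34]
  2. access 34: HIT. Next use of 34: step 3. Cache: [34]
  3. access 34: HIT. Next use of 34: step 4. Cache: [34]
  4. access 34: HIT. Next use of 34: step 8. Cache: [34]
  5. access 67: MISS. Cache: [34 67]
  6. access 90: MISS. Cache: [34 67 90]
  7. access 16: MISS. Cache: [34 67 90 16]
  8. access 34: HIT. Next use of 34: step 9. Cache: [34 67 90 16]
  9. access 34: HIT. Next use of 34: step 14. Cache: [34 67 90 16]
  10. access 26: MISS. Cache: [34 67 90 16 26]
  11. access 46: MISS, evict 67 (next use: never). Cache: [34 90 16 26 46]
  12. access 16: HIT. Next use of 16: step 13. Cache: [34 90 16 26 46]
  13. access 16: HIT. Next use of 16: step 16. Cache: [34 90 16 26 46]
  14. access 34: HIT. Next use of 34: step 17. Cache: [34 90 16 26 46]
  15. access 90: HIT. Next use of 90: step 18. Cache: [34 90 16 26 46]
  16. access 16: HIT. Next use of 16: step 20. Cache: [34 90 16 26 46]
  17. access 34: HIT. Next use of 34: never. Cache: [34 90 16 26 46]
  18. access 90: HIT. Next use of 90: never. Cache: [34 90 16 26 46]
  19. access 26: HIT. Next use of 26: step 21. Cache: [34 90 16 26 46]
  20. access 16: HIT. Next use of 16: never. Cache: [34 90 16 26 46]
  21. access 26: HIT. Next use of 26: never. Cache: [34 90 16 26 46]
Total: 15 hits, 6 misses, 1 evictions

Answer: 1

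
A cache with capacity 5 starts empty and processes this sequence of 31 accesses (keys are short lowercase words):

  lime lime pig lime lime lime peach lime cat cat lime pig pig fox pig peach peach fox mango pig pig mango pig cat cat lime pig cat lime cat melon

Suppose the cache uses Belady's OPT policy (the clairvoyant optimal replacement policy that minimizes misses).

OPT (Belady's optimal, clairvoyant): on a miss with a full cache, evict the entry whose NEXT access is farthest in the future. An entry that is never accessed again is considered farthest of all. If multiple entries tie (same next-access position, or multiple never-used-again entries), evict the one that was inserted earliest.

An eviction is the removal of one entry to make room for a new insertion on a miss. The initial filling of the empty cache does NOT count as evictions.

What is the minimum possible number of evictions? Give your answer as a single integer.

OPT (Belady) simulation (capacity=5):
  1. access lime: MISS. Cache: [lime]
  2. access lime: HIT. Next use of lime: step 4. Cache: [lime]
  3. access pig: MISS. Cache: [lime pig]
  4. access lime: HIT. Next use of lime: step 5. Cache: [lime pig]
  5. access lime: HIT. Next use of lime: step 6. Cache: [lime pig]
  6. access lime: HIT. Next use of lime: step 8. Cache: [lime pig]
  7. access peach: MISS. Cache: [lime pig peach]
  8. access lime: HIT. Next use of lime: step 11. Cache: [lime pig peach]
  9. access cat: MISS. Cache: [lime pig peach cat]
  10. access cat: HIT. Next use of cat: step 24. Cache: [lime pig peach cat]
  11. access lime: HIT. Next use of lime: step 26. Cache: [lime pig peach cat]
  12. access pig: HIT. Next use of pig: step 13. Cache: [lime pig peach cat]
  13. access pig: HIT. Next use of pig: step 15. Cache: [lime pig peach cat]
  14. access fox: MISS. Cache: [lime pig peach cat fox]
  15. access pig: HIT. Next use of pig: step 20. Cache: [lime pig peach cat fox]
  16. access peach: HIT. Next use of peach: step 17. Cache: [lime pig peach cat fox]
  17. access peach: HIT. Next use of peach: never. Cache: [lime pig peach cat fox]
  18. access fox: HIT. Next use of fox: never. Cache: [lime pig peach cat fox]
  19. access mango: MISS, evict peach (next use: never). Cache: [lime pig cat fox mango]
  20. access pig: HIT. Next use of pig: step 21. Cache: [lime pig cat fox mango]
  21. access pig: HIT. Next use of pig: step 23. Cache: [lime pig cat fox mango]
  22. access mango: HIT. Next use of mango: never. Cache: [lime pig cat fox mango]
  23. access pig: HIT. Next use of pig: step 27. Cache: [lime pig cat fox mango]
  24. access cat: HIT. Next use of cat: step 25. Cache: [lime pig cat fox mango]
  25. access cat: HIT. Next use of cat: step 28. Cache: [lime pig cat fox mango]
  26. access lime: HIT. Next use of lime: step 29. Cache: [lime pig cat fox mango]
  27. access pig: HIT. Next use of pig: never. Cache: [lime pig cat fox mango]
  28. access cat: HIT. Next use of cat: step 30. Cache: [lime pig cat fox mango]
  29. access lime: HIT. Next use of lime: never. Cache: [lime pig cat fox mango]
  30. access cat: HIT. Next use of cat: never. Cache: [lime pig cat fox mango]
  31. access melon: MISS, evict lime (next use: never). Cache: [pig cat fox mango melon]
Total: 24 hits, 7 misses, 2 evictions

Answer: 2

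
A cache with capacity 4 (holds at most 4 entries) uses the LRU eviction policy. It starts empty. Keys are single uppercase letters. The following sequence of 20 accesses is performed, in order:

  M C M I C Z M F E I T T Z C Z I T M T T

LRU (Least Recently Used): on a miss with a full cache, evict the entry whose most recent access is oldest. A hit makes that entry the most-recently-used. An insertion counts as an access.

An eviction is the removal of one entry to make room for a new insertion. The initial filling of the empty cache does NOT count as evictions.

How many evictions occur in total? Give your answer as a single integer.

LRU simulation (capacity=4):
  1. access M: MISS. Cache (LRU->MRU): [M]
  2. access C: MISS. Cache (LRU->MRU): [M C]
  3. access M: HIT. Cache (LRU->MRU): [C M]
  4. access I: MISS. Cache (LRU->MRU): [C M I]
  5. access C: HIT. Cache (LRU->MRU): [M I C]
  6. access Z: MISS. Cache (LRU->MRU): [M I C Z]
  7. access M: HIT. Cache (LRU->MRU): [I C Z M]
  8. access F: MISS, evict I. Cache (LRU->MRU): [C Z M F]
  9. access E: MISS, evict C. Cache (LRU->MRU): [Z M F E]
  10. access I: MISS, evict Z. Cache (LRU->MRU): [M F E I]
  11. access T: MISS, evict M. Cache (LRU->MRU): [F E I T]
  12. access T: HIT. Cache (LRU->MRU): [F E I T]
  13. access Z: MISS, evict F. Cache (LRU->MRU): [E I T Z]
  14. access C: MISS, evict E. Cache (LRU->MRU): [I T Z C]
  15. access Z: HIT. Cache (LRU->MRU): [I T C Z]
  16. access I: HIT. Cache (LRU->MRU): [T C Z I]
  17. access T: HIT. Cache (LRU->MRU): [C Z I T]
  18. access M: MISS, evict C. Cache (LRU->MRU): [Z I T M]
  19. access T: HIT. Cache (LRU->MRU): [Z I M T]
  20. access T: HIT. Cache (LRU->MRU): [Z I M T]
Total: 9 hits, 11 misses, 7 evictions

Answer: 7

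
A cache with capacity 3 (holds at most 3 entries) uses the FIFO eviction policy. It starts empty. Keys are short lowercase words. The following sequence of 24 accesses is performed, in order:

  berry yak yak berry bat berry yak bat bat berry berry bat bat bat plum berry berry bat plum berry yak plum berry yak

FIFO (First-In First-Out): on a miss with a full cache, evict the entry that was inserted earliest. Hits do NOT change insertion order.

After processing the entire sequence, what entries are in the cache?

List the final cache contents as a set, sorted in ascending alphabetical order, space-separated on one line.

Answer: berry plum yak

Derivation:
FIFO simulation (capacity=3):
  1. access berry: MISS. Cache (old->new): [berry]
  2. access yak: MISS. Cache (old->new): [berry yak]
  3. access yak: HIT. Cache (old->new): [berry yak]
  4. access berry: HIT. Cache (old->new): [berry yak]
  5. access bat: MISS. Cache (old->new): [berry yak bat]
  6. access berry: HIT. Cache (old->new): [berry yak bat]
  7. access yak: HIT. Cache (old->new): [berry yak bat]
  8. access bat: HIT. Cache (old->new): [berry yak bat]
  9. access bat: HIT. Cache (old->new): [berry yak bat]
  10. access berry: HIT. Cache (old->new): [berry yak bat]
  11. access berry: HIT. Cache (old->new): [berry yak bat]
  12. access bat: HIT. Cache (old->new): [berry yak bat]
  13. access bat: HIT. Cache (old->new): [berry yak bat]
  14. access bat: HIT. Cache (old->new): [berry yak bat]
  15. access plum: MISS, evict berry. Cache (old->new): [yak bat plum]
  16. access berry: MISS, evict yak. Cache (old->new): [bat plum berry]
  17. access berry: HIT. Cache (old->new): [bat plum berry]
  18. access bat: HIT. Cache (old->new): [bat plum berry]
  19. access plum: HIT. Cache (old->new): [bat plum berry]
  20. access berry: HIT. Cache (old->new): [bat plum berry]
  21. access yak: MISS, evict bat. Cache (old->new): [plum berry yak]
  22. access plum: HIT. Cache (old->new): [plum berry yak]
  23. access berry: HIT. Cache (old->new): [plum berry yak]
  24. access yak: HIT. Cache (old->new): [plum berry yak]
Total: 18 hits, 6 misses, 3 evictions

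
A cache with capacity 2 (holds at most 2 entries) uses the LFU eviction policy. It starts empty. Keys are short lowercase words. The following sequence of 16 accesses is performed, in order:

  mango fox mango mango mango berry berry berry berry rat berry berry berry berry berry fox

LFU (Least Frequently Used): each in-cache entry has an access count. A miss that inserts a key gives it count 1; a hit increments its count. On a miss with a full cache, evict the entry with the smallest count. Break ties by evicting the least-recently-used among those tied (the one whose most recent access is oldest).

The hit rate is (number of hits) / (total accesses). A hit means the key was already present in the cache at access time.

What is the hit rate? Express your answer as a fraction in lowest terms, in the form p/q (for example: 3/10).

LFU simulation (capacity=2):
  1. access mango: MISS. Cache: [mango(c=1)]
  2. access fox: MISS. Cache: [mango(c=1) fox(c=1)]
  3. access mango: HIT, count now 2. Cache: [fox(c=1) mango(c=2)]
  4. access mango: HIT, count now 3. Cache: [fox(c=1) mango(c=3)]
  5. access mango: HIT, count now 4. Cache: [fox(c=1) mango(c=4)]
  6. access berry: MISS, evict fox(c=1). Cache: [berry(c=1) mango(c=4)]
  7. access berry: HIT, count now 2. Cache: [berry(c=2) mango(c=4)]
  8. access berry: HIT, count now 3. Cache: [berry(c=3) mango(c=4)]
  9. access berry: HIT, count now 4. Cache: [mango(c=4) berry(c=4)]
  10. access rat: MISS, evict mango(c=4). Cache: [rat(c=1) berry(c=4)]
  11. access berry: HIT, count now 5. Cache: [rat(c=1) berry(c=5)]
  12. access berry: HIT, count now 6. Cache: [rat(c=1) berry(c=6)]
  13. access berry: HIT, count now 7. Cache: [rat(c=1) berry(c=7)]
  14. access berry: HIT, count now 8. Cache: [rat(c=1) berry(c=8)]
  15. access berry: HIT, count now 9. Cache: [rat(c=1) berry(c=9)]
  16. access fox: MISS, evict rat(c=1). Cache: [fox(c=1) berry(c=9)]
Total: 11 hits, 5 misses, 3 evictions

Hit rate = 11/16

Answer: 11/16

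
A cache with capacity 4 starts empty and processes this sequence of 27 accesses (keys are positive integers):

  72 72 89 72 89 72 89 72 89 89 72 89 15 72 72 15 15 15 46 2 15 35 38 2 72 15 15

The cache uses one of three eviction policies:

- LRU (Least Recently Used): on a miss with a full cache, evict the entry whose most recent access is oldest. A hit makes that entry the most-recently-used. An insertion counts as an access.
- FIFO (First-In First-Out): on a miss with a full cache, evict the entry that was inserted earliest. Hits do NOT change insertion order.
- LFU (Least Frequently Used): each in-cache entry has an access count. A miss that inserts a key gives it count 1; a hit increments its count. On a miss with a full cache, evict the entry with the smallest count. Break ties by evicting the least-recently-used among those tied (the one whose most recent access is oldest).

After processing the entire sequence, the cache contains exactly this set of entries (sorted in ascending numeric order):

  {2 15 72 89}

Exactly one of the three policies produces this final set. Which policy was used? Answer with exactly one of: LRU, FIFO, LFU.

Answer: LFU

Derivation:
Simulating under each policy and comparing final sets:
  LRU: final set = {2 15 38 72} -> differs
  FIFO: final set = {15 35 38 72} -> differs
  LFU: final set = {2 15 72 89} -> MATCHES target
Only LFU produces the target set.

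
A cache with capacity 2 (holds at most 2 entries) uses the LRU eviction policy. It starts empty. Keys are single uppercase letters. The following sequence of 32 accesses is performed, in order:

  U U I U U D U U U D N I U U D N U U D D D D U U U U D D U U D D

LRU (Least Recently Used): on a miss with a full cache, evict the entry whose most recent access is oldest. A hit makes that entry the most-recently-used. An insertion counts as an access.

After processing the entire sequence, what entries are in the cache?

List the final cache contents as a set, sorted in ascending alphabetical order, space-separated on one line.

LRU simulation (capacity=2):
  1. access U: MISS. Cache (LRU->MRU): [U]
  2. access U: HIT. Cache (LRU->MRU): [U]
  3. access I: MISS. Cache (LRU->MRU): [U I]
  4. access U: HIT. Cache (LRU->MRU): [I U]
  5. access U: HIT. Cache (LRU->MRU): [I U]
  6. access D: MISS, evict I. Cache (LRU->MRU): [U D]
  7. access U: HIT. Cache (LRU->MRU): [D U]
  8. access U: HIT. Cache (LRU->MRU): [D U]
  9. access U: HIT. Cache (LRU->MRU): [D U]
  10. access D: HIT. Cache (LRU->MRU): [U D]
  11. access N: MISS, evict U. Cache (LRU->MRU): [D N]
  12. access I: MISS, evict D. Cache (LRU->MRU): [N I]
  13. access U: MISS, evict N. Cache (LRU->MRU): [I U]
  14. access U: HIT. Cache (LRU->MRU): [I U]
  15. access D: MISS, evict I. Cache (LRU->MRU): [U D]
  16. access N: MISS, evict U. Cache (LRU->MRU): [D N]
  17. access U: MISS, evict D. Cache (LRU->MRU): [N U]
  18. access U: HIT. Cache (LRU->MRU): [N U]
  19. access D: MISS, evict N. Cache (LRU->MRU): [U D]
  20. access D: HIT. Cache (LRU->MRU): [U D]
  21. access D: HIT. Cache (LRU->MRU): [U D]
  22. access D: HIT. Cache (LRU->MRU): [U D]
  23. access U: HIT. Cache (LRU->MRU): [D U]
  24. access U: HIT. Cache (LRU->MRU): [D U]
  25. access U: HIT. Cache (LRU->MRU): [D U]
  26. access U: HIT. Cache (LRU->MRU): [D U]
  27. access D: HIT. Cache (LRU->MRU): [U D]
  28. access D: HIT. Cache (LRU->MRU): [U D]
  29. access U: HIT. Cache (LRU->MRU): [D U]
  30. access U: HIT. Cache (LRU->MRU): [D U]
  31. access D: HIT. Cache (LRU->MRU): [U D]
  32. access D: HIT. Cache (LRU->MRU): [U D]
Total: 22 hits, 10 misses, 8 evictions

Answer: D U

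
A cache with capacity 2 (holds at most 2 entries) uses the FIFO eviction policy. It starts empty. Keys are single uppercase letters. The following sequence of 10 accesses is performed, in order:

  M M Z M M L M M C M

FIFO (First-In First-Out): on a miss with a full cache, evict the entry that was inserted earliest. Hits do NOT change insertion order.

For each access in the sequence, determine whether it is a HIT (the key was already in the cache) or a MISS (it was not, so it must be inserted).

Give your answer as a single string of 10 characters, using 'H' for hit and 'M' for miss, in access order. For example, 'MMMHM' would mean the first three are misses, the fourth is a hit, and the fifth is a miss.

FIFO simulation (capacity=2):
  1. access M: MISS. Cache (old->new): [M]
  2. access M: HIT. Cache (old->new): [M]
  3. access Z: MISS. Cache (old->new): [M Z]
  4. access M: HIT. Cache (old->new): [M Z]
  5. access M: HIT. Cache (old->new): [M Z]
  6. access L: MISS, evict M. Cache (old->new): [Z L]
  7. access M: MISS, evict Z. Cache (old->new): [L M]
  8. access M: HIT. Cache (old->new): [L M]
  9. access C: MISS, evict L. Cache (old->new): [M C]
  10. access M: HIT. Cache (old->new): [M C]
Total: 5 hits, 5 misses, 3 evictions

Answer: MHMHHMMHMH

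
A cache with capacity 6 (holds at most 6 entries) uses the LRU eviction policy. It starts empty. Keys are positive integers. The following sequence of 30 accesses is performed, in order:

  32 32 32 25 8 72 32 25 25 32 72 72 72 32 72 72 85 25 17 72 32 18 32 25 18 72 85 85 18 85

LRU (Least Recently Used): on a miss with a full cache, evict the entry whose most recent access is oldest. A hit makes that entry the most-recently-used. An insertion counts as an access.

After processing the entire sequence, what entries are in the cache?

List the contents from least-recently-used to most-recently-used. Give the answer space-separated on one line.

LRU simulation (capacity=6):
  1. access 32: MISS. Cache (LRU->MRU): [32]
  2. access 32: HIT. Cache (LRU->MRU): [32]
  3. access 32: HIT. Cache (LRU->MRU): [32]
  4. access 25: MISS. Cache (LRU->MRU): [32 25]
  5. access 8: MISS. Cache (LRU->MRU): [32 25 8]
  6. access 72: MISS. Cache (LRU->MRU): [32 25 8 72]
  7. access 32: HIT. Cache (LRU->MRU): [25 8 72 32]
  8. access 25: HIT. Cache (LRU->MRU): [8 72 32 25]
  9. access 25: HIT. Cache (LRU->MRU): [8 72 32 25]
  10. access 32: HIT. Cache (LRU->MRU): [8 72 25 32]
  11. access 72: HIT. Cache (LRU->MRU): [8 25 32 72]
  12. access 72: HIT. Cache (LRU->MRU): [8 25 32 72]
  13. access 72: HIT. Cache (LRU->MRU): [8 25 32 72]
  14. access 32: HIT. Cache (LRU->MRU): [8 25 72 32]
  15. access 72: HIT. Cache (LRU->MRU): [8 25 32 72]
  16. access 72: HIT. Cache (LRU->MRU): [8 25 32 72]
  17. access 85: MISS. Cache (LRU->MRU): [8 25 32 72 85]
  18. access 25: HIT. Cache (LRU->MRU): [8 32 72 85 25]
  19. access 17: MISS. Cache (LRU->MRU): [8 32 72 85 25 17]
  20. access 72: HIT. Cache (LRU->MRU): [8 32 85 25 17 72]
  21. access 32: HIT. Cache (LRU->MRU): [8 85 25 17 72 32]
  22. access 18: MISS, evict 8. Cache (LRU->MRU): [85 25 17 72 32 18]
  23. access 32: HIT. Cache (LRU->MRU): [85 25 17 72 18 32]
  24. access 25: HIT. Cache (LRU->MRU): [85 17 72 18 32 25]
  25. access 18: HIT. Cache (LRU->MRU): [85 17 72 32 25 18]
  26. access 72: HIT. Cache (LRU->MRU): [85 17 32 25 18 72]
  27. access 85: HIT. Cache (LRU->MRU): [17 32 25 18 72 85]
  28. access 85: HIT. Cache (LRU->MRU): [17 32 25 18 72 85]
  29. access 18: HIT. Cache (LRU->MRU): [17 32 25 72 85 18]
  30. access 85: HIT. Cache (LRU->MRU): [17 32 25 72 18 85]
Total: 23 hits, 7 misses, 1 evictions

Answer: 17 32 25 72 18 85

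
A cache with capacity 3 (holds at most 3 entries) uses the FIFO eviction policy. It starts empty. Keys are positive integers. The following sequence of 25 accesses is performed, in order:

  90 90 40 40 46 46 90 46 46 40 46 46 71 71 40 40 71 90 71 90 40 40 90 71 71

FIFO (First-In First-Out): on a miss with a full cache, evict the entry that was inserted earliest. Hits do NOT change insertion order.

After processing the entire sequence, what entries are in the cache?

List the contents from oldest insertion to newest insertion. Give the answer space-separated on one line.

FIFO simulation (capacity=3):
  1. access 90: MISS. Cache (old->new): [90]
  2. access 90: HIT. Cache (old->new): [90]
  3. access 40: MISS. Cache (old->new): [90 40]
  4. access 40: HIT. Cache (old->new): [90 40]
  5. access 46: MISS. Cache (old->new): [90 40 46]
  6. access 46: HIT. Cache (old->new): [90 40 46]
  7. access 90: HIT. Cache (old->new): [90 40 46]
  8. access 46: HIT. Cache (old->new): [90 40 46]
  9. access 46: HIT. Cache (old->new): [90 40 46]
  10. access 40: HIT. Cache (old->new): [90 40 46]
  11. access 46: HIT. Cache (old->new): [90 40 46]
  12. access 46: HIT. Cache (old->new): [90 40 46]
  13. access 71: MISS, evict 90. Cache (old->new): [40 46 71]
  14. access 71: HIT. Cache (old->new): [40 46 71]
  15. access 40: HIT. Cache (old->new): [40 46 71]
  16. access 40: HIT. Cache (old->new): [40 46 71]
  17. access 71: HIT. Cache (old->new): [40 46 71]
  18. access 90: MISS, evict 40. Cache (old->new): [46 71 90]
  19. access 71: HIT. Cache (old->new): [46 71 90]
  20. access 90: HIT. Cache (old->new): [46 71 90]
  21. access 40: MISS, evict 46. Cache (old->new): [71 90 40]
  22. access 40: HIT. Cache (old->new): [71 90 40]
  23. access 90: HIT. Cache (old->new): [71 90 40]
  24. access 71: HIT. Cache (old->new): [71 90 40]
  25. access 71: HIT. Cache (old->new): [71 90 40]
Total: 19 hits, 6 misses, 3 evictions

Answer: 71 90 40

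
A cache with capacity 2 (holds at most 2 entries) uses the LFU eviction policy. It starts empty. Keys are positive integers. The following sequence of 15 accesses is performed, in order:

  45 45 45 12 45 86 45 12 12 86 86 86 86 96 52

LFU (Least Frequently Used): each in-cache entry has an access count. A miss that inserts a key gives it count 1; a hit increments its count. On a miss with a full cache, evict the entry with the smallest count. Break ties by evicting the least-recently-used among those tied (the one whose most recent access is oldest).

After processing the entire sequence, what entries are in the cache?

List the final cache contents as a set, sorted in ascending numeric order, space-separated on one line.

LFU simulation (capacity=2):
  1. access 45: MISS. Cache: [45(c=1)]
  2. access 45: HIT, count now 2. Cache: [45(c=2)]
  3. access 45: HIT, count now 3. Cache: [45(c=3)]
  4. access 12: MISS. Cache: [12(c=1) 45(c=3)]
  5. access 45: HIT, count now 4. Cache: [12(c=1) 45(c=4)]
  6. access 86: MISS, evict 12(c=1). Cache: [86(c=1) 45(c=4)]
  7. access 45: HIT, count now 5. Cache: [86(c=1) 45(c=5)]
  8. access 12: MISS, evict 86(c=1). Cache: [12(c=1) 45(c=5)]
  9. access 12: HIT, count now 2. Cache: [12(c=2) 45(c=5)]
  10. access 86: MISS, evict 12(c=2). Cache: [86(c=1) 45(c=5)]
  11. access 86: HIT, count now 2. Cache: [86(c=2) 45(c=5)]
  12. access 86: HIT, count now 3. Cache: [86(c=3) 45(c=5)]
  13. access 86: HIT, count now 4. Cache: [86(c=4) 45(c=5)]
  14. access 96: MISS, evict 86(c=4). Cache: [96(c=1) 45(c=5)]
  15. access 52: MISS, evict 96(c=1). Cache: [52(c=1) 45(c=5)]
Total: 8 hits, 7 misses, 5 evictions

Answer: 45 52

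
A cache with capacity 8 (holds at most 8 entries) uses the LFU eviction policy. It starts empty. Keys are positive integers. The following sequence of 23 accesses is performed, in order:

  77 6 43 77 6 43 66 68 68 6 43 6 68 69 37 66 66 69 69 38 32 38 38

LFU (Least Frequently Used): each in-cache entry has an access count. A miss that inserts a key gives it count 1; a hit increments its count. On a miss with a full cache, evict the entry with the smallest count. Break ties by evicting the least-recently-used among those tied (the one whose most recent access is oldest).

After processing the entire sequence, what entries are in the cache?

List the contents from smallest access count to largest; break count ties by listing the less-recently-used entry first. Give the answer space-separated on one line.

Answer: 32 77 43 68 66 69 38 6

Derivation:
LFU simulation (capacity=8):
  1. access 77: MISS. Cache: [77(c=1)]
  2. access 6: MISS. Cache: [77(c=1) 6(c=1)]
  3. access 43: MISS. Cache: [77(c=1) 6(c=1) 43(c=1)]
  4. access 77: HIT, count now 2. Cache: [6(c=1) 43(c=1) 77(c=2)]
  5. access 6: HIT, count now 2. Cache: [43(c=1) 77(c=2) 6(c=2)]
  6. access 43: HIT, count now 2. Cache: [77(c=2) 6(c=2) 43(c=2)]
  7. access 66: MISS. Cache: [66(c=1) 77(c=2) 6(c=2) 43(c=2)]
  8. access 68: MISS. Cache: [66(c=1) 68(c=1) 77(c=2) 6(c=2) 43(c=2)]
  9. access 68: HIT, count now 2. Cache: [66(c=1) 77(c=2) 6(c=2) 43(c=2) 68(c=2)]
  10. access 6: HIT, count now 3. Cache: [66(c=1) 77(c=2) 43(c=2) 68(c=2) 6(c=3)]
  11. access 43: HIT, count now 3. Cache: [66(c=1) 77(c=2) 68(c=2) 6(c=3) 43(c=3)]
  12. access 6: HIT, count now 4. Cache: [66(c=1) 77(c=2) 68(c=2) 43(c=3) 6(c=4)]
  13. access 68: HIT, count now 3. Cache: [66(c=1) 77(c=2) 43(c=3) 68(c=3) 6(c=4)]
  14. access 69: MISS. Cache: [66(c=1) 69(c=1) 77(c=2) 43(c=3) 68(c=3) 6(c=4)]
  15. access 37: MISS. Cache: [66(c=1) 69(c=1) 37(c=1) 77(c=2) 43(c=3) 68(c=3) 6(c=4)]
  16. access 66: HIT, count now 2. Cache: [69(c=1) 37(c=1) 77(c=2) 66(c=2) 43(c=3) 68(c=3) 6(c=4)]
  17. access 66: HIT, count now 3. Cache: [69(c=1) 37(c=1) 77(c=2) 43(c=3) 68(c=3) 66(c=3) 6(c=4)]
  18. access 69: HIT, count now 2. Cache: [37(c=1) 77(c=2) 69(c=2) 43(c=3) 68(c=3) 66(c=3) 6(c=4)]
  19. access 69: HIT, count now 3. Cache: [37(c=1) 77(c=2) 43(c=3) 68(c=3) 66(c=3) 69(c=3) 6(c=4)]
  20. access 38: MISS. Cache: [37(c=1) 38(c=1) 77(c=2) 43(c=3) 68(c=3) 66(c=3) 69(c=3) 6(c=4)]
  21. access 32: MISS, evict 37(c=1). Cache: [38(c=1) 32(c=1) 77(c=2) 43(c=3) 68(c=3) 66(c=3) 69(c=3) 6(c=4)]
  22. access 38: HIT, count now 2. Cache: [32(c=1) 77(c=2) 38(c=2) 43(c=3) 68(c=3) 66(c=3) 69(c=3) 6(c=4)]
  23. access 38: HIT, count now 3. Cache: [32(c=1) 77(c=2) 43(c=3) 68(c=3) 66(c=3) 69(c=3) 38(c=3) 6(c=4)]
Total: 14 hits, 9 misses, 1 evictions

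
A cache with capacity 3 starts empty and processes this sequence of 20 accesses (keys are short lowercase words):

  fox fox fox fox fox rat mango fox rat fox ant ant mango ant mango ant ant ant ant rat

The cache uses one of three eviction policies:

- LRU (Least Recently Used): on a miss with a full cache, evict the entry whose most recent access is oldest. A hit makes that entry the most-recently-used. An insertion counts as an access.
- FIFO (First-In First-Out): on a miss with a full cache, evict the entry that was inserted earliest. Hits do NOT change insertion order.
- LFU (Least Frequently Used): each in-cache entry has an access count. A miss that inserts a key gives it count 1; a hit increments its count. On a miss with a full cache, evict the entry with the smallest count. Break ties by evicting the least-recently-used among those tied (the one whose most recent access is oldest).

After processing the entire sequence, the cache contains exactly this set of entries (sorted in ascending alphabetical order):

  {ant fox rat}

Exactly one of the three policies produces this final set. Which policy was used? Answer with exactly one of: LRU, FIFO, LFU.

Answer: LFU

Derivation:
Simulating under each policy and comparing final sets:
  LRU: final set = {ant mango rat} -> differs
  FIFO: final set = {ant mango rat} -> differs
  LFU: final set = {ant fox rat} -> MATCHES target
Only LFU produces the target set.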